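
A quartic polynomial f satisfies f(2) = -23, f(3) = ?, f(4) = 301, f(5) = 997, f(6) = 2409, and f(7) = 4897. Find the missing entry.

33

On equispaced nodes a degree-4 polynomial has vanishing fifth forward difference, so
  - f(2) + 5·f(3) - 10·f(4) + 10·f(5) - 5·f(6) + f(7) = 0.
Substituting the known values and solving for f(3):
  5·f(3) = 165
  f(3) = 33.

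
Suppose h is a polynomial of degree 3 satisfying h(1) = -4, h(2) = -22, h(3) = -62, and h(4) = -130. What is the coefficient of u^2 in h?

Write h(u) = au^3 + bu^2 + cu + d. Substituting each data point gives a linear system:
  a + b + c + d = -4
  8a + 4b + 2c + d = -22
  27a + 9b + 3c + d = -62
  64a + 16b + 4c + d = -130
Solving the system yields a = -1, b = -5, c = 4, d = -2.
So h(u) = -u^3 - 5u^2 + 4u - 2.
The coefficient of u^2 is -5.

-5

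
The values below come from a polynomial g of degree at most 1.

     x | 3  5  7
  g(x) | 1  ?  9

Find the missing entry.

The 2 known points determine the degree-1 polynomial uniquely.
Write g(x) = ax + b. Substituting each data point gives a linear system:
  3a + b = 1
  7a + b = 9
Solving the system yields a = 2, b = -5.
So g(x) = 2x - 5.
Then g(5) = 5.

5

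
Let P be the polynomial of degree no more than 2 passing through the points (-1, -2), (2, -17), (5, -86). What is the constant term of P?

-1

Write P(x) = ax^2 + bx + c. Substituting each data point gives a linear system:
  a - b + c = -2
  4a + 2b + c = -17
  25a + 5b + c = -86
Solving the system yields a = -3, b = -2, c = -1.
So P(x) = -3x^2 - 2x - 1.
The constant term is -1.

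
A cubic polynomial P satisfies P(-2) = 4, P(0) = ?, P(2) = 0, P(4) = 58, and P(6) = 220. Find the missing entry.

The 4 known points determine the degree-3 polynomial uniquely.
Write P(t) = at^3 + bt^2 + ct + d. Substituting each data point gives a linear system:
  -8a + 4b - 2c + d = 4
  8a + 4b + 2c + d = 0
  64a + 16b + 4c + d = 58
  216a + 36b + 6c + d = 220
Solving the system yields a = 1, b = 1, c = -5, d = -2.
So P(t) = t³ + t² - 5t - 2.
Then P(0) = -2.

-2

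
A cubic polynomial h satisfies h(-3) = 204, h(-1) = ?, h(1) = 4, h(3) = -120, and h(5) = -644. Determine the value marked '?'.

16

On equispaced nodes a degree-3 polynomial has vanishing fourth forward difference, so
  h(-3) - 4·h(-1) + 6·h(1) - 4·h(3) + h(5) = 0.
Substituting the known values and solving for h(-1):
  -4·h(-1) = -64
  h(-1) = 16.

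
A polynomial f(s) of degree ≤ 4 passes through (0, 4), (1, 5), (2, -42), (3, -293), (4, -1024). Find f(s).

Write f(s) = as^4 + bs^3 + cs^2 + ds + e. Substituting each data point gives a linear system:
  e = 4
  a + b + c + d + e = 5
  16a + 8b + 4c + 2d + e = -42
  81a + 27b + 9c + 3d + e = -293
  256a + 64b + 16c + 4d + e = -1024
Solving the system yields a = -5, b = 4, c = -1, d = 3, e = 4.
So f(s) = -5s^4 + 4s^3 - s^2 + 3s + 4.
Check: f(2) = -42. ✓

f(s) = -5s^4 + 4s^3 - s^2 + 3s + 4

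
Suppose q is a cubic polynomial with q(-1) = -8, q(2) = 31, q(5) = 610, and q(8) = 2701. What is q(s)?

q(s) = 6s^3 - 6s^2 + s + 5

Write q(s) = as^3 + bs^2 + cs + d. Substituting each data point gives a linear system:
  -a + b - c + d = -8
  8a + 4b + 2c + d = 31
  125a + 25b + 5c + d = 610
  512a + 64b + 8c + d = 2701
Solving the system yields a = 6, b = -6, c = 1, d = 5.
So q(s) = 6s^3 - 6s^2 + s + 5.
Check: q(5) = 610. ✓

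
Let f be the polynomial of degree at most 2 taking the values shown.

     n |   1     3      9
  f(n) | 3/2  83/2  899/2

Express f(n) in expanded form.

f(n) = 6n^2 - 4n - 1/2

Using the Lagrange interpolation formula with nodes 1, 3, 9:
  L_0(n) = (n - 3)(n - 9) / 16
  L_1(n) = (n - 1)(n - 9) / -12
  L_2(n) = (n - 1)(n - 3) / 48
Then f(n) = 3/2·L_0(n) + 83/2·L_1(n) + 899/2·L_2(n).
Expanding and collecting terms gives f(n) = 6n² - 4n - 1/2.
Check: f(9) = 899/2. ✓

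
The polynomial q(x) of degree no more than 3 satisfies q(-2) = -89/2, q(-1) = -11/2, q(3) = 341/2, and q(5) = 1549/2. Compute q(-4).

Write q(x) = ax^3 + bx^2 + cx + d. Substituting each data point gives a linear system:
  -8a + 4b - 2c + d = -89/2
  -a + b - c + d = -11/2
  27a + 9b + 3c + d = 341/2
  125a + 25b + 5c + d = 1549/2
Solving the system yields a = 6, b = 1, c = 0, d = -1/2.
So q(x) = 6x^3 + x^2 - 1/2.
Then q(-4) = -737/2.

-737/2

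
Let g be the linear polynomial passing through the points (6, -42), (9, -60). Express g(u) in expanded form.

g(u) = -6u - 6

Using the Lagrange interpolation formula with nodes 6, 9:
  L_0(u) = (u - 9) / -3
  L_1(u) = (u - 6) / 3
Then g(u) = -42·L_0(u) - 60·L_1(u).
Expanding and collecting terms gives g(u) = -6u - 6.
Check: g(9) = -60. ✓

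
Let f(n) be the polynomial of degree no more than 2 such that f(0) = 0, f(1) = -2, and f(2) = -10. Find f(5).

-70

Using the Lagrange interpolation formula with nodes 0, 1, 2:
  L_0(n) = (n - 1)(n - 2) / 2
  L_1(n) = n(n - 2) / -1
  L_2(n) = n(n - 1) / 2
Then f(n) = 0·L_0(n) - 2·L_1(n) - 10·L_2(n).
Expanding and collecting terms gives f(n) = -3n² + n.
Evaluating at n = 5: f(5) = -70.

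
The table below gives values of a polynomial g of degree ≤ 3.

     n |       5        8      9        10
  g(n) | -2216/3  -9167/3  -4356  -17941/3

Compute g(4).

Using the Lagrange interpolation formula with nodes 5, 8, 9, 10:
  L_0(n) = (n - 8)(n - 9)(n - 10) / -60
  L_1(n) = (n - 5)(n - 9)(n - 10) / 6
  L_2(n) = (n - 5)(n - 8)(n - 10) / -4
  L_3(n) = (n - 5)(n - 8)(n - 9) / 10
Then g(n) = -2216/3·L_0(n) - 9167/3·L_1(n) - 4356·L_2(n) - 17941/3·L_3(n).
Expanding and collecting terms gives g(n) = -6n^3 + (5/3)n + 3.
Evaluating at n = 4: g(4) = -1123/3.

-1123/3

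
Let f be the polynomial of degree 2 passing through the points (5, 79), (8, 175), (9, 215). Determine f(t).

f(t) = 2t^2 + 6t - 1

Using the Lagrange interpolation formula with nodes 5, 8, 9:
  L_0(t) = (t - 8)(t - 9) / 12
  L_1(t) = (t - 5)(t - 9) / -3
  L_2(t) = (t - 5)(t - 8) / 4
Then f(t) = 79·L_0(t) + 175·L_1(t) + 215·L_2(t).
Expanding and collecting terms gives f(t) = 2t^2 + 6t - 1.
Check: f(8) = 175. ✓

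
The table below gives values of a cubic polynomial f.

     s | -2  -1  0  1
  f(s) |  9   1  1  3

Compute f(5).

Using the Lagrange interpolation formula with nodes -2, -1, 0, 1:
  L_0(s) = (s + 1)s(s - 1) / -6
  L_1(s) = (s + 2)s(s - 1) / 2
  L_2(s) = (s + 2)(s + 1)(s - 1) / -2
  L_3(s) = (s + 2)(s + 1)s / 6
Then f(s) = 9·L_0(s) + 1·L_1(s) + 1·L_2(s) + 3·L_3(s).
Expanding and collecting terms gives f(s) = -s^3 + s^2 + 2s + 1.
Evaluating at s = 5: f(5) = -89.

-89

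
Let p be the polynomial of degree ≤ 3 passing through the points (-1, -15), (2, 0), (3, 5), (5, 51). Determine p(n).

Using the Lagrange interpolation formula with nodes -1, 2, 3, 5:
  L_0(n) = (n - 2)(n - 3)(n - 5) / -72
  L_1(n) = (n + 1)(n - 3)(n - 5) / 9
  L_2(n) = (n + 1)(n - 2)(n - 5) / -8
  L_3(n) = (n + 1)(n - 2)(n - 3) / 36
Then p(n) = -15·L_0(n) + 0·L_1(n) + 5·L_2(n) + 51·L_3(n).
Expanding and collecting terms gives p(n) = n^3 - 4n^2 + 6n - 4.
Check: p(2) = 0. ✓

p(n) = n^3 - 4n^2 + 6n - 4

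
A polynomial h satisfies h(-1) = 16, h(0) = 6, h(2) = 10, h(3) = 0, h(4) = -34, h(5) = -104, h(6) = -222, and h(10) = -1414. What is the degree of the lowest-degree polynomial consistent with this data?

Divided differences on the nodes -1, 0, 2, 3, 4, 5, 6, 10:
  order 0: 16  6  10  0  -34  -104  -222  -1414
  order 1: -10  2  -10  -34  -70  -118  -298
  order 2: 4  -4  -12  -18  -24  -36
  order 3: -2  -2  -2  -2  -2
  order 4: 0  0  0  0
  order 5: 0  0  0
  order 6: 0  0
  order 7: 0
The order-3 divided differences are all -2 (nonzero) and every higher order vanishes, so the data lies on a polynomial of degree exactly 3.

3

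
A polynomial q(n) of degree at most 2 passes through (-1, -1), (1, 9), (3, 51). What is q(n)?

Using the Lagrange interpolation formula with nodes -1, 1, 3:
  L_0(n) = (n - 1)(n - 3) / 8
  L_1(n) = (n + 1)(n - 3) / -4
  L_2(n) = (n + 1)(n - 1) / 8
Then q(n) = -1·L_0(n) + 9·L_1(n) + 51·L_2(n).
Expanding and collecting terms gives q(n) = 4n^2 + 5n.
Check: q(3) = 51. ✓

q(n) = 4n^2 + 5n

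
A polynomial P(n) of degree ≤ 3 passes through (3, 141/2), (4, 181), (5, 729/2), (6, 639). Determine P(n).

P(n) = 3n^3 + (1/2)n^2 - 4n - 3

Write P(n) = an^3 + bn^2 + cn + d. Substituting each data point gives a linear system:
  27a + 9b + 3c + d = 141/2
  64a + 16b + 4c + d = 181
  125a + 25b + 5c + d = 729/2
  216a + 36b + 6c + d = 639
Solving the system yields a = 3, b = 1/2, c = -4, d = -3.
So P(n) = 3n³ + (1/2)n² - 4n - 3.
Check: P(3) = 141/2. ✓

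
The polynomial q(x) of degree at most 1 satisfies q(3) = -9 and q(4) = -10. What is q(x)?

q(x) = -x - 6

Write q(x) = ax + b. Substituting each data point gives a linear system:
  3a + b = -9
  4a + b = -10
Solving the system yields a = -1, b = -6.
So q(x) = -x - 6.
Check: q(4) = -10. ✓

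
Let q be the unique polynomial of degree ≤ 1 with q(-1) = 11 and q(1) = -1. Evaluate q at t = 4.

-19

Write q(t) = at + b. Substituting each data point gives a linear system:
  -a + b = 11
  a + b = -1
Solving the system yields a = -6, b = 5.
So q(t) = -6t + 5.
Then q(4) = -19.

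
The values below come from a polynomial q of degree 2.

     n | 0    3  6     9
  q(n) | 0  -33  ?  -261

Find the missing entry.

The 3 known points determine the degree-2 polynomial uniquely.
Write q(n) = an^2 + bn + c. Substituting each data point gives a linear system:
  c = 0
  9a + 3b + c = -33
  81a + 9b + c = -261
Solving the system yields a = -3, b = -2, c = 0.
So q(n) = -3n^2 - 2n.
Then q(6) = -120.

-120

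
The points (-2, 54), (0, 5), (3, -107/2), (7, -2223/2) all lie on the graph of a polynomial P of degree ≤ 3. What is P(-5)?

1245/2

Write P(n) = an^3 + bn^2 + cn + d. Substituting each data point gives a linear system:
  -8a + 4b - 2c + d = 54
  d = 5
  27a + 9b + 3c + d = -107/2
  343a + 49b + 7c + d = -2223/2
Solving the system yields a = -4, b = 5, c = 3/2, d = 5.
So P(n) = -4n^3 + 5n^2 + (3/2)n + 5.
Then P(-5) = 1245/2.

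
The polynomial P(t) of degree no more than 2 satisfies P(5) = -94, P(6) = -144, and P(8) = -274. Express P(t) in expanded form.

P(t) = -5t^2 + 5t + 6

Using the Lagrange interpolation formula with nodes 5, 6, 8:
  L_0(t) = (t - 6)(t - 8) / 3
  L_1(t) = (t - 5)(t - 8) / -2
  L_2(t) = (t - 5)(t - 6) / 6
Then P(t) = -94·L_0(t) - 144·L_1(t) - 274·L_2(t).
Expanding and collecting terms gives P(t) = -5t^2 + 5t + 6.
Check: P(6) = -144. ✓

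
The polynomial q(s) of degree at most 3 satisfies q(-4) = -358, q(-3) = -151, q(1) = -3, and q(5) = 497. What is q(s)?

q(s) = 5s^3 - 4s^2 - 6s + 2

Write q(s) = as^3 + bs^2 + cs + d. Substituting each data point gives a linear system:
  -64a + 16b - 4c + d = -358
  -27a + 9b - 3c + d = -151
  a + b + c + d = -3
  125a + 25b + 5c + d = 497
Solving the system yields a = 5, b = -4, c = -6, d = 2.
So q(s) = 5s^3 - 4s^2 - 6s + 2.
Check: q(-3) = -151. ✓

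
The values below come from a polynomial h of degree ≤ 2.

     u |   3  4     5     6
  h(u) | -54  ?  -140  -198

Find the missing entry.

On equispaced nodes a degree-2 polynomial has vanishing third forward difference, so
  - h(3) + 3·h(4) - 3·h(5) + h(6) = 0.
Substituting the known values and solving for h(4):
  3·h(4) = -276
  h(4) = -92.

-92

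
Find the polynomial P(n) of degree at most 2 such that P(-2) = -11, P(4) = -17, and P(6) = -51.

Write P(n) = an^2 + bn + c. Substituting each data point gives a linear system:
  4a - 2b + c = -11
  16a + 4b + c = -17
  36a + 6b + c = -51
Solving the system yields a = -2, b = 3, c = 3.
So P(n) = -2n² + 3n + 3.
Check: P(-2) = -11. ✓

P(n) = -2n^2 + 3n + 3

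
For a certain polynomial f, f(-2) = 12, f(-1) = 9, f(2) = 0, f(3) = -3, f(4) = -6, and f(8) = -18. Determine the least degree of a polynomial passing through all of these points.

Divided differences on the nodes -2, -1, 2, 3, 4, 8:
  order 0: 12  9  0  -3  -6  -18
  order 1: -3  -3  -3  -3  -3
  order 2: 0  0  0  0
  order 3: 0  0  0
  order 4: 0  0
  order 5: 0
The order-1 divided differences are all -3 (nonzero) and every higher order vanishes, so the data lies on a polynomial of degree exactly 1.

1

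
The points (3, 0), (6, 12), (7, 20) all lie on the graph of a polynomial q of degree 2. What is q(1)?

Write q(n) = an^2 + bn + c. Substituting each data point gives a linear system:
  9a + 3b + c = 0
  36a + 6b + c = 12
  49a + 7b + c = 20
Solving the system yields a = 1, b = -5, c = 6.
So q(n) = n^2 - 5n + 6.
Then q(1) = 2.

2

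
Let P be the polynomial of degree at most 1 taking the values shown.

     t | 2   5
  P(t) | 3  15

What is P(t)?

P(t) = 4t - 5

Write P(t) = at + b. Substituting each data point gives a linear system:
  2a + b = 3
  5a + b = 15
Solving the system yields a = 4, b = -5.
So P(t) = 4t - 5.
Check: P(2) = 3. ✓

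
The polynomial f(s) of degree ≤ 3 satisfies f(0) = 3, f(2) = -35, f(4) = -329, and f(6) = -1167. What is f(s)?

Write f(s) = as^3 + bs^2 + cs + d. Substituting each data point gives a linear system:
  d = 3
  8a + 4b + 2c + d = -35
  64a + 16b + 4c + d = -329
  216a + 36b + 6c + d = -1167
Solving the system yields a = -6, b = 4, c = -3, d = 3.
So f(s) = -6s^3 + 4s^2 - 3s + 3.
Check: f(0) = 3. ✓

f(s) = -6s^3 + 4s^2 - 3s + 3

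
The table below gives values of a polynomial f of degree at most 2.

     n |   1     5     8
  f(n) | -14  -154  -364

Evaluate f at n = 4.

-104

Write f(n) = an^2 + bn + c. Substituting each data point gives a linear system:
  a + b + c = -14
  25a + 5b + c = -154
  64a + 8b + c = -364
Solving the system yields a = -5, b = -5, c = -4.
So f(n) = -5n^2 - 5n - 4.
Then f(4) = -104.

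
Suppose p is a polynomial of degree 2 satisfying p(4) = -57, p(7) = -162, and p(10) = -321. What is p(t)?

Using the Lagrange interpolation formula with nodes 4, 7, 10:
  L_0(t) = (t - 7)(t - 10) / 18
  L_1(t) = (t - 4)(t - 10) / -9
  L_2(t) = (t - 4)(t - 7) / 18
Then p(t) = -57·L_0(t) - 162·L_1(t) - 321·L_2(t).
Expanding and collecting terms gives p(t) = -3t^2 - 2t - 1.
Check: p(10) = -321. ✓

p(t) = -3t^2 - 2t - 1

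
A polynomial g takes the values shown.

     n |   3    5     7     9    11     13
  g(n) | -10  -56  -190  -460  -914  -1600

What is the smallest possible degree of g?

Forward differences of the values at n = 3, 5, 7, 9, 11, 13:
  g  : -10  -56  -190  -460  -914  -1600
  Δ  : -46  -134  -270  -454  -686
  Δ^2: -88  -136  -184  -232
  Δ^3: -48  -48  -48
  Δ^4: 0  0
  Δ^5: 0
The third differences are constant (-48) and nonzero, while all higher differences vanish, so the minimal degree is 3.

3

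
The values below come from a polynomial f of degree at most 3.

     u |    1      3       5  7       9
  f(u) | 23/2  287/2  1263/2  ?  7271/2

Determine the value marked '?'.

3431/2

The 4 known points determine the degree-3 polynomial uniquely.
Write f(u) = au^3 + bu^2 + cu + d. Substituting each data point gives a linear system:
  a + b + c + d = 23/2
  27a + 9b + 3c + d = 287/2
  125a + 25b + 5c + d = 1263/2
  729a + 81b + 9c + d = 7271/2
Solving the system yields a = 5, b = -1/2, c = 3, d = 4.
So f(u) = 5u^3 - (1/2)u^2 + 3u + 4.
Then f(7) = 3431/2.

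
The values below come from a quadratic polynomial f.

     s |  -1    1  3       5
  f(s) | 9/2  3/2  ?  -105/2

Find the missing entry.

On equispaced nodes a degree-2 polynomial has vanishing third forward difference, so
  - f(-1) + 3·f(1) - 3·f(3) + f(5) = 0.
Substituting the known values and solving for f(3):
  -3·f(3) = 105/2
  f(3) = -35/2.

-35/2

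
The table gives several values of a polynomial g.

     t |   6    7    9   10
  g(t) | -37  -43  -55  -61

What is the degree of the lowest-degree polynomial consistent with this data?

Divided differences on the nodes 6, 7, 9, 10:
  order 0: -37  -43  -55  -61
  order 1: -6  -6  -6
  order 2: 0  0
  order 3: 0
The order-1 divided differences are all -6 (nonzero) and every higher order vanishes, so the data lies on a polynomial of degree exactly 1.

1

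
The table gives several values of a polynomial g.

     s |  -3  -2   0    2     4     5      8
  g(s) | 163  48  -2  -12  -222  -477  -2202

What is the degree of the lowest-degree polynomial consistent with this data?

Divided differences on the nodes -3, -2, 0, 2, 4, 5, 8:
  order 0: 163  48  -2  -12  -222  -477  -2202
  order 1: -115  -25  -5  -105  -255  -575
  order 2: 30  5  -25  -50  -80
  order 3: -5  -5  -5  -5
  order 4: 0  0  0
  order 5: 0  0
  order 6: 0
The order-3 divided differences are all -5 (nonzero) and every higher order vanishes, so the data lies on a polynomial of degree exactly 3.

3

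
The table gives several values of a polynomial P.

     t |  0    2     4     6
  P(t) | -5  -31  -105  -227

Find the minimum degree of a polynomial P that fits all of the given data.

2

Forward differences of the values at t = 0, 2, 4, 6:
  P  : -5  -31  -105  -227
  Δ  : -26  -74  -122
  Δ^2: -48  -48
  Δ^3: 0
The second differences are constant (-48) and nonzero, while all higher differences vanish, so the minimal degree is 2.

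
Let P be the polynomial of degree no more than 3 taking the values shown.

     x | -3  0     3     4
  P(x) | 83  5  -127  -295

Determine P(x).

Write P(x) = ax^3 + bx^2 + cx + d. Substituting each data point gives a linear system:
  -27a + 9b - 3c + d = 83
  d = 5
  27a + 9b + 3c + d = -127
  64a + 16b + 4c + d = -295
Solving the system yields a = -4, b = -3, c = 1, d = 5.
So P(x) = -4x³ - 3x² + x + 5.
Check: P(-3) = 83. ✓

P(x) = -4x^3 - 3x^2 + x + 5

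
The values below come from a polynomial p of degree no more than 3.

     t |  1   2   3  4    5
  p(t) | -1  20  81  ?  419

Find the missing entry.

The 4 known points determine the degree-3 polynomial uniquely.
Write p(t) = at^3 + bt^2 + ct + d. Substituting each data point gives a linear system:
  a + b + c + d = -1
  8a + 4b + 2c + d = 20
  27a + 9b + 3c + d = 81
  125a + 25b + 5c + d = 419
Solving the system yields a = 4, b = -4, c = 5, d = -6.
So p(t) = 4t³ - 4t² + 5t - 6.
Then p(4) = 206.

206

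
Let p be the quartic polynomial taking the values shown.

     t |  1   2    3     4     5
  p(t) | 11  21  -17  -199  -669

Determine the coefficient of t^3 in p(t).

Write p(t) = at^4 + bt^3 + ct^2 + dt + e. Substituting each data point gives a linear system:
  a + b + c + d + e = 11
  16a + 8b + 4c + 2d + e = 21
  81a + 27b + 9c + 3d + e = -17
  256a + 64b + 16c + 4d + e = -199
  625a + 125b + 25c + 5d + e = -669
Solving the system yields a = -2, b = 4, c = 2, d = 6, e = 1.
So p(t) = -2t^4 + 4t^3 + 2t^2 + 6t + 1.
The coefficient of t^3 is 4.

4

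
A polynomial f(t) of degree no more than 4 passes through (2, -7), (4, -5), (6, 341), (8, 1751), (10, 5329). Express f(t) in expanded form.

Write f(t) = at^4 + bt^3 + ct^2 + dt + e. Substituting each data point gives a linear system:
  16a + 8b + 4c + 2d + e = -7
  256a + 64b + 16c + 4d + e = -5
  1296a + 216b + 36c + 6d + e = 341
  4096a + 512b + 64c + 8d + e = 1751
  10000a + 1000b + 100c + 10d + e = 5329
Solving the system yields a = 1, b = -5, c = 3, d = 3, e = -1.
So f(t) = t^4 - 5t^3 + 3t^2 + 3t - 1.
Check: f(10) = 5329. ✓

f(t) = t^4 - 5t^3 + 3t^2 + 3t - 1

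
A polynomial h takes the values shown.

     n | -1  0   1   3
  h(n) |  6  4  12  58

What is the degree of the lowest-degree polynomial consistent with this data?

2

Divided differences on the nodes -1, 0, 1, 3:
  order 0: 6  4  12  58
  order 1: -2  8  23
  order 2: 5  5
  order 3: 0
The order-2 divided differences are all 5 (nonzero) and every higher order vanishes, so the data lies on a polynomial of degree exactly 2.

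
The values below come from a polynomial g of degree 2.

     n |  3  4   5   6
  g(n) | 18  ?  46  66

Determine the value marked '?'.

The 3 known points determine the degree-2 polynomial uniquely.
Write g(n) = an^2 + bn + c. Substituting each data point gives a linear system:
  9a + 3b + c = 18
  25a + 5b + c = 46
  36a + 6b + c = 66
Solving the system yields a = 2, b = -2, c = 6.
So g(n) = 2n^2 - 2n + 6.
Then g(4) = 30.

30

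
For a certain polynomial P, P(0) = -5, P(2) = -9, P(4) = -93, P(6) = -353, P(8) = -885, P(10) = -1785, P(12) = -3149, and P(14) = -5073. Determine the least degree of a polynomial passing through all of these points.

3

Forward differences of the values at t = 0, 2, 4, 6, 8, 10, 12, 14:
  P  : -5  -9  -93  -353  -885  -1785  -3149  -5073
  Δ  : -4  -84  -260  -532  -900  -1364  -1924
  Δ^2: -80  -176  -272  -368  -464  -560
  Δ^3: -96  -96  -96  -96  -96
  Δ^4: 0  0  0  0
  Δ^5: 0  0  0
  Δ^6: 0  0
  Δ^7: 0
The third differences are constant (-96) and nonzero, while all higher differences vanish, so the minimal degree is 3.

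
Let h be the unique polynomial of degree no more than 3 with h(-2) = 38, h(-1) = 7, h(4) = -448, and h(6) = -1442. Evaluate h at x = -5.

659

Using the Lagrange interpolation formula with nodes -2, -1, 4, 6:
  L_0(x) = (x + 1)(x - 4)(x - 6) / -48
  L_1(x) = (x + 2)(x - 4)(x - 6) / 35
  L_2(x) = (x + 2)(x + 1)(x - 6) / -60
  L_3(x) = (x + 2)(x + 1)(x - 4) / 112
Then h(x) = 38·L_0(x) + 7·L_1(x) - 448·L_2(x) - 1442·L_3(x).
Expanding and collecting terms gives h(x) = -6x³ - 4x² - x + 4.
Evaluating at x = -5: h(-5) = 659.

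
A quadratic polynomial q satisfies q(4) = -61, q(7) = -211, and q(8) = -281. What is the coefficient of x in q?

Write q(x) = ax^2 + bx + c. Substituting each data point gives a linear system:
  16a + 4b + c = -61
  49a + 7b + c = -211
  64a + 8b + c = -281
Solving the system yields a = -5, b = 5, c = -1.
So q(x) = -5x² + 5x - 1.
The coefficient of x is 5.

5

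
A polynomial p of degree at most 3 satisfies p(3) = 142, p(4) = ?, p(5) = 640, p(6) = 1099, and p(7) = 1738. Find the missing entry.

On equispaced nodes a degree-3 polynomial has vanishing fourth forward difference, so
  p(3) - 4·p(4) + 6·p(5) - 4·p(6) + p(7) = 0.
Substituting the known values and solving for p(4):
  -4·p(4) = -1324
  p(4) = 331.

331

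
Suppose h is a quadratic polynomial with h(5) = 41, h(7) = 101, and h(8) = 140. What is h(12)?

356

Using the Lagrange interpolation formula with nodes 5, 7, 8:
  L_0(s) = (s - 7)(s - 8) / 6
  L_1(s) = (s - 5)(s - 8) / -2
  L_2(s) = (s - 5)(s - 7) / 3
Then h(s) = 41·L_0(s) + 101·L_1(s) + 140·L_2(s).
Expanding and collecting terms gives h(s) = 3s^2 - 6s - 4.
Evaluating at s = 12: h(12) = 356.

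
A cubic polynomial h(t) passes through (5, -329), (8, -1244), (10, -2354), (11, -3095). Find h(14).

Write h(t) = at^3 + bt^2 + ct + d. Substituting each data point gives a linear system:
  125a + 25b + 5c + d = -329
  512a + 64b + 8c + d = -1244
  1000a + 100b + 10c + d = -2354
  1331a + 121b + 11c + d = -3095
Solving the system yields a = -2, b = -4, c = 5, d = -4.
So h(t) = -2t^3 - 4t^2 + 5t - 4.
Then h(14) = -6206.

-6206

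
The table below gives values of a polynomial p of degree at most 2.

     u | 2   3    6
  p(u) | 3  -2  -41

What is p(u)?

Using the Lagrange interpolation formula with nodes 2, 3, 6:
  L_0(u) = (u - 3)(u - 6) / 4
  L_1(u) = (u - 2)(u - 6) / -3
  L_2(u) = (u - 2)(u - 3) / 12
Then p(u) = 3·L_0(u) - 2·L_1(u) - 41·L_2(u).
Expanding and collecting terms gives p(u) = -2u^2 + 5u + 1.
Check: p(2) = 3. ✓

p(u) = -2u^2 + 5u + 1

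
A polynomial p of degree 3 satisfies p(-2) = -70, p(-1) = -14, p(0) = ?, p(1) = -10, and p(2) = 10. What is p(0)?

The 4 known points determine the degree-3 polynomial uniquely.
Write p(s) = as^3 + bs^2 + cs + d. Substituting each data point gives a linear system:
  -8a + 4b - 2c + d = -70
  -a + b - c + d = -14
  a + b + c + d = -10
  8a + 4b + 2c + d = 10
Solving the system yields a = 6, b = -6, c = -4, d = -6.
So p(s) = 6s³ - 6s² - 4s - 6.
Then p(0) = -6.

-6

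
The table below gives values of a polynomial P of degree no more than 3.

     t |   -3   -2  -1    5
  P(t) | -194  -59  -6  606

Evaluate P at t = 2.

Using the Lagrange interpolation formula with nodes -3, -2, -1, 5:
  L_0(t) = (t + 2)(t + 1)(t - 5) / -16
  L_1(t) = (t + 3)(t + 1)(t - 5) / 7
  L_2(t) = (t + 3)(t + 2)(t - 5) / -12
  L_3(t) = (t + 3)(t + 2)(t + 1) / 336
Then P(t) = -194·L_0(t) - 59·L_1(t) - 6·L_2(t) + 606·L_3(t).
Expanding and collecting terms gives P(t) = 6t³ - 5t² - 4t + 1.
Evaluating at t = 2: P(2) = 21.

21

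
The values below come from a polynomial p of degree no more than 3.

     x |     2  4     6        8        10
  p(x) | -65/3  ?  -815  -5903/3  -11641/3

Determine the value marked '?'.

The 4 known points determine the degree-3 polynomial uniquely.
Write p(x) = ax^3 + bx^2 + cx + d. Substituting each data point gives a linear system:
  8a + 4b + 2c + d = -65/3
  216a + 36b + 6c + d = -815
  512a + 64b + 8c + d = -5903/3
  1000a + 100b + 10c + d = -11641/3
Solving the system yields a = -4, b = 1, c = 5/3, d = 3.
So p(x) = -4x³ + x² + (5/3)x + 3.
Then p(4) = -691/3.

-691/3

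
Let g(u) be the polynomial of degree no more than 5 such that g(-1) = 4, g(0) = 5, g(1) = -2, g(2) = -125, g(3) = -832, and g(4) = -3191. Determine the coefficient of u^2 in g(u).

Write g(u) = au^5 + bu^4 + cu^3 + du^2 + eu + k. Substituting each data point gives a linear system:
  -a + b - c + d - e + k = 4
  k = 5
  a + b + c + d + e + k = -2
  32a + 16b + 8c + 4d + 2e + k = -125
  243a + 81b + 27c + 9d + 3e + k = -832
  1024a + 256b + 64c + 16d + 4e + k = -3191
Solving the system yields a = -2, b = -5, c = 2, d = 1, e = -3, k = 5.
So g(u) = -2u^5 - 5u^4 + 2u^3 + u^2 - 3u + 5.
The coefficient of u^2 is 1.

1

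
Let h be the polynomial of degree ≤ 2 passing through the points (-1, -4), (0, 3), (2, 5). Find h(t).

Using the Lagrange interpolation formula with nodes -1, 0, 2:
  L_0(t) = t(t - 2) / 3
  L_1(t) = (t + 1)(t - 2) / -2
  L_2(t) = (t + 1)t / 6
Then h(t) = -4·L_0(t) + 3·L_1(t) + 5·L_2(t).
Expanding and collecting terms gives h(t) = -2t^2 + 5t + 3.
Check: h(-1) = -4. ✓

h(t) = -2t^2 + 5t + 3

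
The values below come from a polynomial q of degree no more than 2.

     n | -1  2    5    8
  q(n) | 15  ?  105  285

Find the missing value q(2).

15

The 3 known points determine the degree-2 polynomial uniquely.
Write q(n) = an^2 + bn + c. Substituting each data point gives a linear system:
  a - b + c = 15
  25a + 5b + c = 105
  64a + 8b + c = 285
Solving the system yields a = 5, b = -5, c = 5.
So q(n) = 5n^2 - 5n + 5.
Then q(2) = 15.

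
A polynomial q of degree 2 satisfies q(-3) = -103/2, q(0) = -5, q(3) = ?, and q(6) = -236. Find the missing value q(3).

-133/2

On equispaced nodes a degree-2 polynomial has vanishing third forward difference, so
  - q(-3) + 3·q(0) - 3·q(3) + q(6) = 0.
Substituting the known values and solving for q(3):
  -3·q(3) = 399/2
  q(3) = -133/2.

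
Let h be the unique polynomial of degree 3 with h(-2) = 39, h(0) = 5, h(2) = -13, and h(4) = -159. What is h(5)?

-325

Write h(n) = an^3 + bn^2 + cn + d. Substituting each data point gives a linear system:
  -8a + 4b - 2c + d = 39
  d = 5
  8a + 4b + 2c + d = -13
  64a + 16b + 4c + d = -159
Solving the system yields a = -3, b = 2, c = -1, d = 5.
So h(n) = -3n^3 + 2n^2 - n + 5.
Then h(5) = -325.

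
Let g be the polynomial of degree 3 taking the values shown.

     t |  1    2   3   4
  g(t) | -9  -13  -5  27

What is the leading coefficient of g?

Write g(t) = at^3 + bt^2 + ct + d. Substituting each data point gives a linear system:
  a + b + c + d = -9
  8a + 4b + 2c + d = -13
  27a + 9b + 3c + d = -5
  64a + 16b + 4c + d = 27
Solving the system yields a = 2, b = -6, c = 0, d = -5.
So g(t) = 2t³ - 6t² - 5.
The leading coefficient is 2.

2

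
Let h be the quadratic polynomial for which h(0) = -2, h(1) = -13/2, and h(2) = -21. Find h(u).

Using the Lagrange interpolation formula with nodes 0, 1, 2:
  L_0(u) = (u - 1)(u - 2) / 2
  L_1(u) = u(u - 2) / -1
  L_2(u) = u(u - 1) / 2
Then h(u) = -2·L_0(u) - 13/2·L_1(u) - 21·L_2(u).
Expanding and collecting terms gives h(u) = -5u^2 + (1/2)u - 2.
Check: h(2) = -21. ✓

h(u) = -5u^2 + (1/2)u - 2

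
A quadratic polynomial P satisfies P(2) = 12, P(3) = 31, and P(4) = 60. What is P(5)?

99

Using the Lagrange interpolation formula with nodes 2, 3, 4:
  L_0(x) = (x - 3)(x - 4) / 2
  L_1(x) = (x - 2)(x - 4) / -1
  L_2(x) = (x - 2)(x - 3) / 2
Then P(x) = 12·L_0(x) + 31·L_1(x) + 60·L_2(x).
Expanding and collecting terms gives P(x) = 5x^2 - 6x + 4.
Evaluating at x = 5: P(5) = 99.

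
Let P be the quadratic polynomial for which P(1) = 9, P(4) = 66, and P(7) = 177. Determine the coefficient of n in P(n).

Write P(n) = an^2 + bn + c. Substituting each data point gives a linear system:
  a + b + c = 9
  16a + 4b + c = 66
  49a + 7b + c = 177
Solving the system yields a = 3, b = 4, c = 2.
So P(n) = 3n² + 4n + 2.
The coefficient of n is 4.

4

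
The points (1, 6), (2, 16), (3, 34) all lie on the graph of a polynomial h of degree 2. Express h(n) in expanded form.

Write h(n) = an^2 + bn + c. Substituting each data point gives a linear system:
  a + b + c = 6
  4a + 2b + c = 16
  9a + 3b + c = 34
Solving the system yields a = 4, b = -2, c = 4.
So h(n) = 4n^2 - 2n + 4.
Check: h(2) = 16. ✓

h(n) = 4n^2 - 2n + 4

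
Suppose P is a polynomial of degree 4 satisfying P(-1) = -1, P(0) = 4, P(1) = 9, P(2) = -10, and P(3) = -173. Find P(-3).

Forward differences of the values at t = -1, 0, 1, 2, 3:
  P  : -1  4  9  -10  -173
  Δ  : 5  5  -19  -163
  Δ^2: 0  -24  -144
  Δ^3: -24  -120
  Δ^4: -96
The fourth differences are constant, confirming degree 4.
Interpolating (Newton forward form) and evaluating at t = -3 gives P(-3) = -395.

-395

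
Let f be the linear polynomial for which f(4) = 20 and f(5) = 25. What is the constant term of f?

0

Write f(x) = ax + b. Substituting each data point gives a linear system:
  4a + b = 20
  5a + b = 25
Solving the system yields a = 5, b = 0.
So f(x) = 5x.
The constant term is 0.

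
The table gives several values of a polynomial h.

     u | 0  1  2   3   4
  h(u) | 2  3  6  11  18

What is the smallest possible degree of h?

2

Forward differences of the values at u = 0, 1, 2, 3, 4:
  h  : 2  3  6  11  18
  Δ  : 1  3  5  7
  Δ^2: 2  2  2
  Δ^3: 0  0
  Δ^4: 0
The second differences are constant (2) and nonzero, while all higher differences vanish, so the minimal degree is 2.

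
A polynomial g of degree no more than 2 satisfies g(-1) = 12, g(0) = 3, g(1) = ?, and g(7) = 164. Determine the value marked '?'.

The 3 known points determine the degree-2 polynomial uniquely.
Write g(s) = as^2 + bs + c. Substituting each data point gives a linear system:
  a - b + c = 12
  c = 3
  49a + 7b + c = 164
Solving the system yields a = 4, b = -5, c = 3.
So g(s) = 4s² - 5s + 3.
Then g(1) = 2.

2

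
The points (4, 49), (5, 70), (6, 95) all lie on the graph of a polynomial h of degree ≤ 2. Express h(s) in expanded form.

Using the Lagrange interpolation formula with nodes 4, 5, 6:
  L_0(s) = (s - 5)(s - 6) / 2
  L_1(s) = (s - 4)(s - 6) / -1
  L_2(s) = (s - 4)(s - 5) / 2
Then h(s) = 49·L_0(s) + 70·L_1(s) + 95·L_2(s).
Expanding and collecting terms gives h(s) = 2s^2 + 3s + 5.
Check: h(4) = 49. ✓

h(s) = 2s^2 + 3s + 5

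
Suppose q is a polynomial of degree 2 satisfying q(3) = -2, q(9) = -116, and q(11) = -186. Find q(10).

-149

Using the Lagrange interpolation formula with nodes 3, 9, 11:
  L_0(n) = (n - 9)(n - 11) / 48
  L_1(n) = (n - 3)(n - 11) / -12
  L_2(n) = (n - 3)(n - 9) / 16
Then q(n) = -2·L_0(n) - 116·L_1(n) - 186·L_2(n).
Expanding and collecting terms gives q(n) = -2n^2 + 5n + 1.
Evaluating at n = 10: q(10) = -149.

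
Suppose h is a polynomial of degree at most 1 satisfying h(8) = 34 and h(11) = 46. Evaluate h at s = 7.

30

Using the Lagrange interpolation formula with nodes 8, 11:
  L_0(s) = (s - 11) / -3
  L_1(s) = (s - 8) / 3
Then h(s) = 34·L_0(s) + 46·L_1(s).
Expanding and collecting terms gives h(s) = 4s + 2.
Evaluating at s = 7: h(7) = 30.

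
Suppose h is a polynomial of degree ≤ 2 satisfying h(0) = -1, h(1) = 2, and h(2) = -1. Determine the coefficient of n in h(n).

6

Write h(n) = an^2 + bn + c. Substituting each data point gives a linear system:
  c = -1
  a + b + c = 2
  4a + 2b + c = -1
Solving the system yields a = -3, b = 6, c = -1.
So h(n) = -3n² + 6n - 1.
The coefficient of n is 6.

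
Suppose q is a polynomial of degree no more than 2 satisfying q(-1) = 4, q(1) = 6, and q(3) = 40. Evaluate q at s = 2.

19

Using the Lagrange interpolation formula with nodes -1, 1, 3:
  L_0(s) = (s - 1)(s - 3) / 8
  L_1(s) = (s + 1)(s - 3) / -4
  L_2(s) = (s + 1)(s - 1) / 8
Then q(s) = 4·L_0(s) + 6·L_1(s) + 40·L_2(s).
Expanding and collecting terms gives q(s) = 4s² + s + 1.
Evaluating at s = 2: q(2) = 19.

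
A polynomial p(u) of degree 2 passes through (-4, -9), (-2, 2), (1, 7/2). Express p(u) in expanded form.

p(u) = -u^2 - (1/2)u + 5

Using the Lagrange interpolation formula with nodes -4, -2, 1:
  L_0(u) = (u + 2)(u - 1) / 10
  L_1(u) = (u + 4)(u - 1) / -6
  L_2(u) = (u + 4)(u + 2) / 15
Then p(u) = -9·L_0(u) + 2·L_1(u) + 7/2·L_2(u).
Expanding and collecting terms gives p(u) = -u^2 - (1/2)u + 5.
Check: p(-4) = -9. ✓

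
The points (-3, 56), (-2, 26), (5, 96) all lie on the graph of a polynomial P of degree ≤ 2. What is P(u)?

Write P(u) = au^2 + bu + c. Substituting each data point gives a linear system:
  9a - 3b + c = 56
  4a - 2b + c = 26
  25a + 5b + c = 96
Solving the system yields a = 5, b = -5, c = -4.
So P(u) = 5u^2 - 5u - 4.
Check: P(-2) = 26. ✓

P(u) = 5u^2 - 5u - 4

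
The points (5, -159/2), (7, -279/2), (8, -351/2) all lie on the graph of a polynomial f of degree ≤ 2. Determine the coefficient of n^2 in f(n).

-2

Write f(n) = an^2 + bn + c. Substituting each data point gives a linear system:
  25a + 5b + c = -159/2
  49a + 7b + c = -279/2
  64a + 8b + c = -351/2
Solving the system yields a = -2, b = -6, c = 1/2.
So f(n) = -2n² - 6n + 1/2.
The leading coefficient is -2.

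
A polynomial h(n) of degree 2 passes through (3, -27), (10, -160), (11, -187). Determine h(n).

h(n) = -n^2 - 6n

Write h(n) = an^2 + bn + c. Substituting each data point gives a linear system:
  9a + 3b + c = -27
  100a + 10b + c = -160
  121a + 11b + c = -187
Solving the system yields a = -1, b = -6, c = 0.
So h(n) = -n² - 6n.
Check: h(3) = -27. ✓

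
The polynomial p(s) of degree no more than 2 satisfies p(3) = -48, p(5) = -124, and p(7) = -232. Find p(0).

6

Write p(s) = as^2 + bs + c. Substituting each data point gives a linear system:
  9a + 3b + c = -48
  25a + 5b + c = -124
  49a + 7b + c = -232
Solving the system yields a = -4, b = -6, c = 6.
So p(s) = -4s^2 - 6s + 6.
Then p(0) = 6.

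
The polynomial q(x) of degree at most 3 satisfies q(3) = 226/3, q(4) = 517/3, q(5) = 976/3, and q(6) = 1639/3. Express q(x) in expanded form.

Write q(x) = ax^3 + bx^2 + cx + d. Substituting each data point gives a linear system:
  27a + 9b + 3c + d = 226/3
  64a + 16b + 4c + d = 517/3
  125a + 25b + 5c + d = 976/3
  216a + 36b + 6c + d = 1639/3
Solving the system yields a = 2, b = 4, c = -5, d = 1/3.
So q(x) = 2x^3 + 4x^2 - 5x + 1/3.
Check: q(4) = 517/3. ✓

q(x) = 2x^3 + 4x^2 - 5x + 1/3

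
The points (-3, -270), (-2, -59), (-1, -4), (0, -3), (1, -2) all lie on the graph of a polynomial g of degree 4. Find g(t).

Using the Lagrange interpolation formula with nodes -3, -2, -1, 0, 1:
  L_0(t) = (t + 2)(t + 1)t(t - 1) / 24
  L_1(t) = (t + 3)(t + 1)t(t - 1) / -6
  L_2(t) = (t + 3)(t + 2)t(t - 1) / 4
  L_3(t) = (t + 3)(t + 2)(t + 1)(t - 1) / -6
  L_4(t) = (t + 3)(t + 2)(t + 1)t / 24
Then g(t) = -270·L_0(t) - 59·L_1(t) - 4·L_2(t) - 3·L_3(t) - 2·L_4(t).
Expanding and collecting terms gives g(t) = -2t⁴ + 5t³ + 2t² - 4t - 3.
Check: g(1) = -2. ✓

g(t) = -2t^4 + 5t^3 + 2t^2 - 4t - 3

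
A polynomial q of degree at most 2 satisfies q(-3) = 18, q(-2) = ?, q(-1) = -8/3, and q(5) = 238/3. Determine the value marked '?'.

14/3

The 3 known points determine the degree-2 polynomial uniquely.
Write q(n) = an^2 + bn + c. Substituting each data point gives a linear system:
  9a - 3b + c = 18
  a - b + c = -8/3
  25a + 5b + c = 238/3
Solving the system yields a = 3, b = 5/3, c = -4.
So q(n) = 3n² + (5/3)n - 4.
Then q(-2) = 14/3.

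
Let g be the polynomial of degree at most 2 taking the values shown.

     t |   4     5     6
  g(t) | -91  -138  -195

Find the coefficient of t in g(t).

Write g(t) = at^2 + bt + c. Substituting each data point gives a linear system:
  16a + 4b + c = -91
  25a + 5b + c = -138
  36a + 6b + c = -195
Solving the system yields a = -5, b = -2, c = -3.
So g(t) = -5t^2 - 2t - 3.
The coefficient of t is -2.

-2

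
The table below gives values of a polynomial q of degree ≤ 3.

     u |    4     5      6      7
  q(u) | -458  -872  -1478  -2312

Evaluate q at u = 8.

Forward differences of the values at u = 4, 5, 6, 7:
  q  : -458  -872  -1478  -2312
  Δ  : -414  -606  -834
  Δ^2: -192  -228
  Δ^3: -36
The third differences are constant, confirming degree 3.
Interpolating (Newton forward form) and evaluating at u = 8 gives q(8) = -3410.

-3410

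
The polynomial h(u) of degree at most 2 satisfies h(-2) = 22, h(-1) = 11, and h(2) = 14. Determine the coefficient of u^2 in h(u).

Write h(u) = au^2 + bu + c. Substituting each data point gives a linear system:
  4a - 2b + c = 22
  a - b + c = 11
  4a + 2b + c = 14
Solving the system yields a = 3, b = -2, c = 6.
So h(u) = 3u^2 - 2u + 6.
The leading coefficient is 3.

3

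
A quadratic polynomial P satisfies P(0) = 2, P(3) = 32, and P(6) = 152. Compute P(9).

Write P(n) = an^2 + bn + c. Substituting each data point gives a linear system:
  c = 2
  9a + 3b + c = 32
  36a + 6b + c = 152
Solving the system yields a = 5, b = -5, c = 2.
So P(n) = 5n² - 5n + 2.
Then P(9) = 362.

362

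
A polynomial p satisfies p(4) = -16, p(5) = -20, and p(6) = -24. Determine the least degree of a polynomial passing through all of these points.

Forward differences of the values at t = 4, 5, 6:
  p  : -16  -20  -24
  Δ  : -4  -4
  Δ^2: 0
The first differences are constant (-4) and nonzero, while all higher differences vanish, so the minimal degree is 1.

1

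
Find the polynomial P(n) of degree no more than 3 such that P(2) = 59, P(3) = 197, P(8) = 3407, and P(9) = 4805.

P(n) = 6n^3 + 6n^2 - 6n - 1

Write P(n) = an^3 + bn^2 + cn + d. Substituting each data point gives a linear system:
  8a + 4b + 2c + d = 59
  27a + 9b + 3c + d = 197
  512a + 64b + 8c + d = 3407
  729a + 81b + 9c + d = 4805
Solving the system yields a = 6, b = 6, c = -6, d = -1.
So P(n) = 6n^3 + 6n^2 - 6n - 1.
Check: P(2) = 59. ✓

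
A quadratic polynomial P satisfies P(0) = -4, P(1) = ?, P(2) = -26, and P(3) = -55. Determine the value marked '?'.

-9

On equispaced nodes a degree-2 polynomial has vanishing third forward difference, so
  - P(0) + 3·P(1) - 3·P(2) + P(3) = 0.
Substituting the known values and solving for P(1):
  3·P(1) = -27
  P(1) = -9.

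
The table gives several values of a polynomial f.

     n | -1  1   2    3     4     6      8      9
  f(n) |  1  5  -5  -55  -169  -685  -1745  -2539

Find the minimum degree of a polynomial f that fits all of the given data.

3

Divided differences on the nodes -1, 1, 2, 3, 4, 6, 8, 9:
  order 0: 1  5  -5  -55  -169  -685  -1745  -2539
  order 1: 2  -10  -50  -114  -258  -530  -794
  order 2: -4  -20  -32  -48  -68  -88
  order 3: -4  -4  -4  -4  -4
  order 4: 0  0  0  0
  order 5: 0  0  0
  order 6: 0  0
  order 7: 0
The order-3 divided differences are all -4 (nonzero) and every higher order vanishes, so the data lies on a polynomial of degree exactly 3.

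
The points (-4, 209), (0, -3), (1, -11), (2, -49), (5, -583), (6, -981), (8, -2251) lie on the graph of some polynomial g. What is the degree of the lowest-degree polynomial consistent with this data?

Divided differences on the nodes -4, 0, 1, 2, 5, 6, 8:
  order 0: 209  -3  -11  -49  -583  -981  -2251
  order 1: -53  -8  -38  -178  -398  -635
  order 2: 9  -15  -35  -55  -79
  order 3: -4  -4  -4  -4
  order 4: 0  0  0
  order 5: 0  0
  order 6: 0
The order-3 divided differences are all -4 (nonzero) and every higher order vanishes, so the data lies on a polynomial of degree exactly 3.

3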